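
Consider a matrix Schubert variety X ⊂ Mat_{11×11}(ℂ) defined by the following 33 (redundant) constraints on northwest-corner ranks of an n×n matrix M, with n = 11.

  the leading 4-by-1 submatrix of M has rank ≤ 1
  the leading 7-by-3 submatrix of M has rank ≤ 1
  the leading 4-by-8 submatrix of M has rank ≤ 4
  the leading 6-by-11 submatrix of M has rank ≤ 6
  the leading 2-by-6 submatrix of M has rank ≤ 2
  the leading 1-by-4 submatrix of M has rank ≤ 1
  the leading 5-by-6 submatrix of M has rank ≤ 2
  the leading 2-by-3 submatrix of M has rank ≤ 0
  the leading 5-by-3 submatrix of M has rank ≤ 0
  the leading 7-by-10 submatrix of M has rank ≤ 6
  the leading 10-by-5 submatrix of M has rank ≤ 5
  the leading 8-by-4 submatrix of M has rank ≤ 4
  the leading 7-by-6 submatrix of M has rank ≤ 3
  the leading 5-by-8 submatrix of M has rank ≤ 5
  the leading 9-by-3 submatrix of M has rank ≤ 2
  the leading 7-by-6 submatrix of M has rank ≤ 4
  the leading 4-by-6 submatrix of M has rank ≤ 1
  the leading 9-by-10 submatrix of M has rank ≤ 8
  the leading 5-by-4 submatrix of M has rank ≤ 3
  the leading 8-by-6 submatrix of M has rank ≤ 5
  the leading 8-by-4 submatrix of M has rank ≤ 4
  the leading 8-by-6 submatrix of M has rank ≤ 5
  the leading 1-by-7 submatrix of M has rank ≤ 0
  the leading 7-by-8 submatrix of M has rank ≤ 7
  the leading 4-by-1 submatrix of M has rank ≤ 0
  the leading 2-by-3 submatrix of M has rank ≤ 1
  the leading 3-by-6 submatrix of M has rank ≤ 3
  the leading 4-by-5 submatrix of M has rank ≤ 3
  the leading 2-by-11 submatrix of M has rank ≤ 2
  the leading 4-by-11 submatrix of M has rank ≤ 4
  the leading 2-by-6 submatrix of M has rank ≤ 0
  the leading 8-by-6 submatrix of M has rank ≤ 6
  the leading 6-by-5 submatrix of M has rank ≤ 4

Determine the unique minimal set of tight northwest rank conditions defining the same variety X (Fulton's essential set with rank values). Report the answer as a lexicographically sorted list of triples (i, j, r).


Computing R[i][j] = min implied NW-rank bound (n=11, 33 conditions):

  0  0  0  0  0  0  0  1  1  1  1
  0  0  0  0  0  0  1  2  2  2  2
  0  0  0  1  1  1  2  3  3  3  3
  0  0  0  1  1  1  2  3  4  4  4
  0  0  0  1  2  2  3  4  5  5  5
  1  1  1  2  3  3  4  5  6  6  6
  1  1  1  2  3  3  4  5  6  6  7
  1  2  2  3  4  4  5  6  7  7  8
  1  2  2  3  4  5  6  7  8  8  9
  1  2  3  4  5  6  7  8  9  9  10
  1  2  3  4  5  6  7  8  9  10  11

second differences of R give the permutation w = (8, 7, 4, 9, 5, 1, 11, 2, 6, 3, 10).

Rothe diagram D(w) (29 cells), 8 SE-corners (essential conditions):

[(1, 7, 0), (2, 6, 0), (4, 6, 1), (5, 3, 0), (7, 3, 1), (7, 6, 3), (7, 10, 6), (9, 3, 2)]


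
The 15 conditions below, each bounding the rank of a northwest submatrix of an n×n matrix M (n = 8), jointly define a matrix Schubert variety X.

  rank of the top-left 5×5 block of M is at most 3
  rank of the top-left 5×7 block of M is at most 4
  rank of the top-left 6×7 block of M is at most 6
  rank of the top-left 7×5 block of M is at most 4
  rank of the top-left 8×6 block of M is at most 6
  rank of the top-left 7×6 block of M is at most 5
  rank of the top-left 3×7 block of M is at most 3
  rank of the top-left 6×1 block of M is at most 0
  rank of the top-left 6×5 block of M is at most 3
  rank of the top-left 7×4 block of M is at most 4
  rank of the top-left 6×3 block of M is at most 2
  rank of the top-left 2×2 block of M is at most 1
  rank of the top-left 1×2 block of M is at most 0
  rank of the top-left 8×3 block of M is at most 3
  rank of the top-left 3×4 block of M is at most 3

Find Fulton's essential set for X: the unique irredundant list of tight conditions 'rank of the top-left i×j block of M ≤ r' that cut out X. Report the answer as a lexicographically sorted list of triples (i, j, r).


Rank table r_w(8×8) implied by the 15 constraints:

  row 1: 0  0  1  1  1  1  1  1
  row 2: 0  1  2  2  2  2  2  2
  row 3: 0  1  2  3  3  3  3  3
  row 4: 0  1  2  3  3  4  4  4
  row 5: 0  1  2  3  3  4  4  5
  row 6: 0  1  2  3  3  4  5  6
  row 7: 1  2  3  4  4  5  6  7
  row 8: 1  2  3  4  5  6  7  8

so w = (3, 2, 4, 6, 8, 7, 1, 5).

4 SE-corners of the 11-cell Rothe diagram give Ess(w):

[(1, 2, 0), (5, 7, 4), (6, 1, 0), (6, 5, 3)]


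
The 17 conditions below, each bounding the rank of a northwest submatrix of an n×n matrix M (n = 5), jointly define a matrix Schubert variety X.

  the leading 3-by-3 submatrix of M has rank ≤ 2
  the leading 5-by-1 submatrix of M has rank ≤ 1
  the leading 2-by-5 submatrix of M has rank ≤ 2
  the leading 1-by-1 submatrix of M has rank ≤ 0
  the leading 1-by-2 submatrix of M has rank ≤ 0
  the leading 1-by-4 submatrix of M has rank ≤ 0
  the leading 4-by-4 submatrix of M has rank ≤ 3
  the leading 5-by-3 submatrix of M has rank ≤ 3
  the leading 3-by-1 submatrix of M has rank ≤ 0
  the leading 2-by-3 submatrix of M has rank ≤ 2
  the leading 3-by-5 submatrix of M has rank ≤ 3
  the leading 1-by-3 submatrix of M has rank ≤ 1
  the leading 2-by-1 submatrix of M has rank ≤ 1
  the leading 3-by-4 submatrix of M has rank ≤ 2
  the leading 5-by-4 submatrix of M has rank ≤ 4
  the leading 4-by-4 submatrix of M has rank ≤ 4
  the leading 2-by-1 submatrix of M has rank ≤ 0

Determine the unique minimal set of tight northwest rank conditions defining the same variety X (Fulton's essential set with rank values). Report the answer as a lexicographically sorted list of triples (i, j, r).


Computing R[i][j] = min implied NW-rank bound (n=5, 17 conditions):

  row 1: 0 0 0 0 1
  row 2: 0 1 1 1 2
  row 3: 0 1 2 2 3
  row 4: 1 2 3 3 4
  row 5: 1 2 3 4 5

reading off 1-entries of Δ²R: w = (5, 2, 3, 1, 4).

2 SE-corners of the 6-cell Rothe diagram give Ess(w):

[(1, 4, 0), (3, 1, 0)]


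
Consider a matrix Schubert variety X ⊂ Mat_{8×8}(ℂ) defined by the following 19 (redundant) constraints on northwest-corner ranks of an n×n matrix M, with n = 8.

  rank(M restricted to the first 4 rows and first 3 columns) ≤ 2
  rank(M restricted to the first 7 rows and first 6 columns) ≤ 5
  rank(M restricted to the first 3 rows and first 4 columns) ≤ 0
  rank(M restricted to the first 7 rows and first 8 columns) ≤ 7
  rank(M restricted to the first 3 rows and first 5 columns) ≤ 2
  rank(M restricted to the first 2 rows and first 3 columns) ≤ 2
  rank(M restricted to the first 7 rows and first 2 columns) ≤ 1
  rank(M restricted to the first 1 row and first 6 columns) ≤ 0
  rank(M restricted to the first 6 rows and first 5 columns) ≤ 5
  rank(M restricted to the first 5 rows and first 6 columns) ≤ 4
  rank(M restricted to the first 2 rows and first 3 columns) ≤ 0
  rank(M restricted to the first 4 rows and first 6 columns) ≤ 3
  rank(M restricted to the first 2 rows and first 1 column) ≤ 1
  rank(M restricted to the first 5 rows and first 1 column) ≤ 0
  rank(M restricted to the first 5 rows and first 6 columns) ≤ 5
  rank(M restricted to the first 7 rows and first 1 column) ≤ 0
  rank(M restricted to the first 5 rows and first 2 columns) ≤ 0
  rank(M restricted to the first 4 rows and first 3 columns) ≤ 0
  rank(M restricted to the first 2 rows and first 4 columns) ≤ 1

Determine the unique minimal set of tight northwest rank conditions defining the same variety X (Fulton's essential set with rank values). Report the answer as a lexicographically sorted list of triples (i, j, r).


Propagating the 19 rank bounds to every northwest block:

  i=1: 0 0 0 0 0 0 1 1
  i=2: 0 0 0 0 1 1 2 2
  i=3: 0 0 0 0 1 2 3 3
  i=4: 0 0 0 1 2 3 4 4
  i=5: 0 0 1 2 3 4 5 5
  i=6: 0 1 2 3 4 5 6 6
  i=7: 0 1 2 3 4 5 6 7
  i=8: 1 2 3 4 5 6 7 8

so w = (7, 5, 6, 4, 3, 2, 8, 1).

Rothe diagram D(w) (21 cells), 5 SE-corners (essential conditions):

[(1, 6, 0), (3, 4, 0), (4, 3, 0), (5, 2, 0), (7, 1, 0)]


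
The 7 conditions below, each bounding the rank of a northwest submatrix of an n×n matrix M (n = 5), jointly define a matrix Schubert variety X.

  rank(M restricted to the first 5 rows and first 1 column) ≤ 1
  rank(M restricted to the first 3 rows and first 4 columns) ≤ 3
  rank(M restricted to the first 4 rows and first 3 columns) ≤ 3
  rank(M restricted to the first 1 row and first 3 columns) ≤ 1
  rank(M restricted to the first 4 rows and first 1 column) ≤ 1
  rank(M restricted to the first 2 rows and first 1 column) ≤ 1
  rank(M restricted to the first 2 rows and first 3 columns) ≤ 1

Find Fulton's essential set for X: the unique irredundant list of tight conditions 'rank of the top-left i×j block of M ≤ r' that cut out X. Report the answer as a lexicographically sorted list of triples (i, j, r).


Reconstructing r_w from the 7 given conditions:

  row 1: 1 | 1 | 1 | 1 | 1
  row 2: 1 | 1 | 1 | 2 | 2
  row 3: 1 | 2 | 2 | 3 | 3
  row 4: 1 | 2 | 3 | 4 | 4
  row 5: 1 | 2 | 3 | 4 | 5

giving w = (1, 4, 2, 3, 5) via Δ²R.

Fulton essential set (1 of the 2 Rothe cells):

[(2, 3, 1)]


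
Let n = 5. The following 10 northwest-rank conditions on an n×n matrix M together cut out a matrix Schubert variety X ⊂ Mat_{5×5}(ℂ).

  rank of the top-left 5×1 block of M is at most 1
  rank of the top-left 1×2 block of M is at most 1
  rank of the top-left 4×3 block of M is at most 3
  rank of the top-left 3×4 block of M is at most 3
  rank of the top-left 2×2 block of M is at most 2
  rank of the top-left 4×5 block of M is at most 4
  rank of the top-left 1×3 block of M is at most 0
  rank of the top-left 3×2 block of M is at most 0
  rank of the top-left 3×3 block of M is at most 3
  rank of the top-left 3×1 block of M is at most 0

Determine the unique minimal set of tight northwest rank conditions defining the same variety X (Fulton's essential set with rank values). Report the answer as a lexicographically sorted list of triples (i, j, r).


Rank table r_w(5×5) implied by the 10 constraints:

  R[1]: 0 | 0 | 0 | 1 | 1
  R[2]: 0 | 0 | 1 | 2 | 2
  R[3]: 0 | 0 | 1 | 2 | 3
  R[4]: 1 | 1 | 2 | 3 | 4
  R[5]: 1 | 2 | 3 | 4 | 5

giving w = (4, 3, 5, 1, 2) via Δ²R.

D(w) has 7 cells with 2 SE-corners; essential set:

[(1, 3, 0), (3, 2, 0)]


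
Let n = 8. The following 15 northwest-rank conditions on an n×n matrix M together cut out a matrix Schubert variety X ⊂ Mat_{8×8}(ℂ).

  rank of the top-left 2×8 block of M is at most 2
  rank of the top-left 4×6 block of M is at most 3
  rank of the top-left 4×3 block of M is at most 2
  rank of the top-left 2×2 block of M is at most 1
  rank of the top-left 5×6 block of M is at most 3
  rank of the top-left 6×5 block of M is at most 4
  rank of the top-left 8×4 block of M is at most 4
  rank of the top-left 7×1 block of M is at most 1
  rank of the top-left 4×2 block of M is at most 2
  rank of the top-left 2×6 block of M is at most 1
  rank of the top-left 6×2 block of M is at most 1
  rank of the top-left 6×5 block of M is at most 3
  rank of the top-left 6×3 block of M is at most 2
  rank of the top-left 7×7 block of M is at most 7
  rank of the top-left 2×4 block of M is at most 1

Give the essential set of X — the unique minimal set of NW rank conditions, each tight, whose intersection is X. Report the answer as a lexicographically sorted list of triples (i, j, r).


Propagating the 15 rank bounds to every northwest block:

  row 1: 1  1  1  1  1  1  1  1
  row 2: 1  1  1  1  1  1  2  2
  row 3: 1  1  2  2  2  2  3  3
  row 4: 1  1  2  3  3  3  4  4
  row 5: 1  1  2  3  3  3  4  5
  row 6: 1  1  2  3  3  4  5  6
  row 7: 1  2  3  4  4  5  6  7
  row 8: 1  2  3  4  5  6  7  8

so w = (1, 7, 3, 4, 8, 6, 2, 5).

4 SE-corners of the 12-cell Rothe diagram give Ess(w):

[(2, 6, 1), (5, 6, 3), (6, 2, 1), (6, 5, 3)]


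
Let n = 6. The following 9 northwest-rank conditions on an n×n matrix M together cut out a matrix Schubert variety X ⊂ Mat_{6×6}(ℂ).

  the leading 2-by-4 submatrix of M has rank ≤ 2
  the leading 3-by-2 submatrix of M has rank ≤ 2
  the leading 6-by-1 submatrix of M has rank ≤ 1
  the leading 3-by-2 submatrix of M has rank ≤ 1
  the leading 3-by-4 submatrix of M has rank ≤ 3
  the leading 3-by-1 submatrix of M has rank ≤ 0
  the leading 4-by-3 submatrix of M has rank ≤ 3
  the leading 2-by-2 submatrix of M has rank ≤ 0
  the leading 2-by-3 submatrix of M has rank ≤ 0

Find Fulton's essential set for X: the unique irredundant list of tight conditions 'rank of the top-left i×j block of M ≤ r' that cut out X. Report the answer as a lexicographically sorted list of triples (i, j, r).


The tightest implied rank at each (i,j), from the 9 conditions:

  i=1: 0, 0, 0, 1, 1, 1
  i=2: 0, 0, 0, 1, 2, 2
  i=3: 0, 1, 1, 2, 3, 3
  i=4: 1, 2, 2, 3, 4, 4
  i=5: 1, 2, 3, 4, 5, 5
  i=6: 1, 2, 3, 4, 5, 6

giving w = (4, 5, 2, 1, 3, 6) via Δ²R.

D(w) has 7 cells with 2 SE-corners; essential set:

[(2, 3, 0), (3, 1, 0)]


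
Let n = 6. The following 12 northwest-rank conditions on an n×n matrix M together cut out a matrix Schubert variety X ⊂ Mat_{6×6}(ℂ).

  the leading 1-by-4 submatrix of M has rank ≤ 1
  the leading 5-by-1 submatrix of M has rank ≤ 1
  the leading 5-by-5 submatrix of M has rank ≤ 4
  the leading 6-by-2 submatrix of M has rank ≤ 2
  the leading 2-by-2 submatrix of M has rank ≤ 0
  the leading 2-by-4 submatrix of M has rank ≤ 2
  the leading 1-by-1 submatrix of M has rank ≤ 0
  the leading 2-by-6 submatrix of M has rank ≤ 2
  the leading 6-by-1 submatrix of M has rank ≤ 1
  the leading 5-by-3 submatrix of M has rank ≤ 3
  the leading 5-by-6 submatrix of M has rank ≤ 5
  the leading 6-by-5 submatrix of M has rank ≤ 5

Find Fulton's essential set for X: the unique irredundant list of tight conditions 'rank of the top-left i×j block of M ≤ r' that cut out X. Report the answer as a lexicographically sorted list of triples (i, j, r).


The tightest implied rank at each (i,j), from the 12 conditions:

  i=1: 0  0  1  1  1  1
  i=2: 0  0  1  2  2  2
  i=3: 1  1  2  3  3  3
  i=4: 1  2  3  4  4  4
  i=5: 1  2  3  4  4  5
  i=6: 1  2  3  4  5  6

reading off 1-entries of Δ²R: w = (3, 4, 1, 2, 6, 5).

ℓ(w)=5; the 2 essential cells (i,j,r):

[(2, 2, 0), (5, 5, 4)]


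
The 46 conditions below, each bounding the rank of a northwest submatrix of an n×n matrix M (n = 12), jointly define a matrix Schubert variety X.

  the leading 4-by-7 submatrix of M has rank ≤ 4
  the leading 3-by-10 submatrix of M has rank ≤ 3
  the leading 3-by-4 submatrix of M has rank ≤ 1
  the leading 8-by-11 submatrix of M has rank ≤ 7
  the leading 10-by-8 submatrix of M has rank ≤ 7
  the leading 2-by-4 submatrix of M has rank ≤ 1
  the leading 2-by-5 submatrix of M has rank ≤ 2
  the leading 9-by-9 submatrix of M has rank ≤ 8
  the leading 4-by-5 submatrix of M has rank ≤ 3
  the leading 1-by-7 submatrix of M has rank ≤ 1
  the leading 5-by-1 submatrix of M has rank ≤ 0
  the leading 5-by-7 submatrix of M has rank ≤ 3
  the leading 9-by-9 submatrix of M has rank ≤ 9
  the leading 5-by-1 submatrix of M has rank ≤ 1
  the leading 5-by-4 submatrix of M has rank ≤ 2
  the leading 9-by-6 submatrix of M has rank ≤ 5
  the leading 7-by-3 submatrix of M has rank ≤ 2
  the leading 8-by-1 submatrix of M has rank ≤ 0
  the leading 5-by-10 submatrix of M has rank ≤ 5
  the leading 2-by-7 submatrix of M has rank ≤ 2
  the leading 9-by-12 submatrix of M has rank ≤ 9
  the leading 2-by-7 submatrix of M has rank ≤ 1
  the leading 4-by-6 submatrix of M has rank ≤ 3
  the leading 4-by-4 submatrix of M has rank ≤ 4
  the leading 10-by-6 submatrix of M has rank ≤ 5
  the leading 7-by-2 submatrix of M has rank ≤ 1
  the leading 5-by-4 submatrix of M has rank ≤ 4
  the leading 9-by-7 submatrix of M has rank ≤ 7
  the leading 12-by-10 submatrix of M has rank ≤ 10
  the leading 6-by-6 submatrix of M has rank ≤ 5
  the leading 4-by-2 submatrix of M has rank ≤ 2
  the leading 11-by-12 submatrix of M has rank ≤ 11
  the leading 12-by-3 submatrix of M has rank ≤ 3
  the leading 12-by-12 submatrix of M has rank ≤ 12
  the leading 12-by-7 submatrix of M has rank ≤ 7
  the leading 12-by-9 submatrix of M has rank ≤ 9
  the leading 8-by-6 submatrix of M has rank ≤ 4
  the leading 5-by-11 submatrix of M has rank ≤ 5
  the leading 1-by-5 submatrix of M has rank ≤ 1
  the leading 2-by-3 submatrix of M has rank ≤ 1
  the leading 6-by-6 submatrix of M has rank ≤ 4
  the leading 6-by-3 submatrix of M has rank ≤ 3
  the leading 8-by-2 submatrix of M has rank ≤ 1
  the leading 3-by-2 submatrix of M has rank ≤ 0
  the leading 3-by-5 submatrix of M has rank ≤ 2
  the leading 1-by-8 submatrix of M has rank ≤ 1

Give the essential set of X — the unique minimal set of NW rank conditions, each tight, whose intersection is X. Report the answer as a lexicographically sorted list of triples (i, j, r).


Propagating the 46 rank bounds to every northwest block:

  R[1]: 0 0 1 1 1 1 1 1 1 1 1 1
  R[2]: 0 0 1 1 1 1 1 2 2 2 2 2
  R[3]: 0 0 1 1 2 2 2 3 3 3 3 3
  R[4]: 0 1 2 2 3 3 3 4 4 4 4 4
  R[5]: 0 1 2 2 3 3 3 4 5 5 5 5
  R[6]: 0 1 2 3 4 4 4 5 6 6 6 6
  R[7]: 0 1 2 3 4 4 5 6 7 7 7 7
  R[8]: 0 1 2 3 4 4 5 6 7 7 7 8
  R[9]: 1 2 3 4 5 5 6 7 8 8 8 9
  R[10]: 1 2 3 4 5 5 6 7 8 9 9 10
  R[11]: 1 2 3 4 5 6 7 8 9 10 10 11
  R[12]: 1 2 3 4 5 6 7 8 9 10 11 12

giving w = (3, 8, 5, 2, 9, 4, 7, 12, 1, 10, 6, 11) via Δ²R.

9 SE-corners of the 24-cell Rothe diagram give Ess(w):

[(2, 7, 1), (3, 2, 0), (3, 4, 1), (5, 4, 2), (5, 7, 3), (8, 1, 0), (8, 6, 4), (8, 11, 7), (10, 6, 5)]


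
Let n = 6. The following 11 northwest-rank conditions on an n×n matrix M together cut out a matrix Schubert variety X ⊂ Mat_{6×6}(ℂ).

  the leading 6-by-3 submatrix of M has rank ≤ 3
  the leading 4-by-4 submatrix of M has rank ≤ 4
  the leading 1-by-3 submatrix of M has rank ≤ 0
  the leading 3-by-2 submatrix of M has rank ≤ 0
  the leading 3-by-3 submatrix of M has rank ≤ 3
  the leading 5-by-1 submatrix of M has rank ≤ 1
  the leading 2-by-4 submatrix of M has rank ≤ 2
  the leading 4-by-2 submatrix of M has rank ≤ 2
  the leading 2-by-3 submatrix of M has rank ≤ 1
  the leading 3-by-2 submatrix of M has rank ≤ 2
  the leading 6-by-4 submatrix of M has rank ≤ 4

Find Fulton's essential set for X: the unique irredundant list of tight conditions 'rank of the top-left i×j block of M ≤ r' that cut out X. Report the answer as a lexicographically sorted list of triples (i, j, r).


Rank table r_w(6×6) implied by the 11 constraints:

  0  0  0  1  1  1
  0  0  1  2  2  2
  0  0  1  2  3  3
  1  1  2  3  4  4
  1  2  3  4  5  5
  1  2  3  4  5  6

reading off 1-entries of Δ²R: w = (4, 3, 5, 1, 2, 6).

|D(w)|=7, |Ess(w)|=2:

[(1, 3, 0), (3, 2, 0)]


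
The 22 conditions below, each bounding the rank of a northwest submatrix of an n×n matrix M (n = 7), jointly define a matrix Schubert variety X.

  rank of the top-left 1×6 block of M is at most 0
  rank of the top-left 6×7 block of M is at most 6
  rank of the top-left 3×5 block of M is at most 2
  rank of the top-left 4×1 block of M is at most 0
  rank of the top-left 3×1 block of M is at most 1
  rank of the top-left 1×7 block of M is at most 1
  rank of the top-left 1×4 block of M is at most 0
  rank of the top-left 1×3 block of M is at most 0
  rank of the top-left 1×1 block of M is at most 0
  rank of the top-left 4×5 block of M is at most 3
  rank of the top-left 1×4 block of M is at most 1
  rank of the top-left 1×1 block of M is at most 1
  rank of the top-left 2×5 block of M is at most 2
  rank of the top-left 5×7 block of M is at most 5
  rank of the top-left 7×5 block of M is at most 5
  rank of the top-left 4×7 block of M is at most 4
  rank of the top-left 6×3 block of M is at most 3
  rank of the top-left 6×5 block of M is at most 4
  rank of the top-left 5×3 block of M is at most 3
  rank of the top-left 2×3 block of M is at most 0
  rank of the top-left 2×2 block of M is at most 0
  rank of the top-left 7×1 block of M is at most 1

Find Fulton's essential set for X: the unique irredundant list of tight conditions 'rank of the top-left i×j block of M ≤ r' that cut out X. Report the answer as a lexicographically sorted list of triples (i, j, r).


Recovering R(i,j) via the rank-extension bound from the 22 conditions:

  0, 0, 0, 0, 0, 0, 1
  0, 0, 0, 1, 1, 1, 2
  0, 1, 1, 2, 2, 2, 3
  0, 1, 2, 3, 3, 3, 4
  1, 2, 3, 4, 4, 4, 5
  1, 2, 3, 4, 4, 5, 6
  1, 2, 3, 4, 5, 6, 7

reading off 1-entries of Δ²R: w = (7, 4, 2, 3, 1, 6, 5).

ℓ(w)=12; the 4 essential cells (i,j,r):

[(1, 6, 0), (2, 3, 0), (4, 1, 0), (6, 5, 4)]


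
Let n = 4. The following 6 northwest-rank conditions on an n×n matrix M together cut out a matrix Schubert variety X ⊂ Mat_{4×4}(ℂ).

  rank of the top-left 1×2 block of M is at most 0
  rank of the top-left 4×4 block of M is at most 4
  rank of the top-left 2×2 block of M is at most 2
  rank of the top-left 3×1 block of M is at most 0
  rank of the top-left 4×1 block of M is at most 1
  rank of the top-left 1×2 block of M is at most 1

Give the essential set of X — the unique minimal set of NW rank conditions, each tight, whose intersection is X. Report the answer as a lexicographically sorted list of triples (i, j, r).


Rank table r_w(4×4) implied by the 6 constraints:

  row 1: 0 | 0 | 1 | 1
  row 2: 0 | 1 | 2 | 2
  row 3: 0 | 1 | 2 | 3
  row 4: 1 | 2 | 3 | 4

second differences of R give the permutation w = (3, 2, 4, 1).

2 SE-corners of the 4-cell Rothe diagram give Ess(w):

[(1, 2, 0), (3, 1, 0)]


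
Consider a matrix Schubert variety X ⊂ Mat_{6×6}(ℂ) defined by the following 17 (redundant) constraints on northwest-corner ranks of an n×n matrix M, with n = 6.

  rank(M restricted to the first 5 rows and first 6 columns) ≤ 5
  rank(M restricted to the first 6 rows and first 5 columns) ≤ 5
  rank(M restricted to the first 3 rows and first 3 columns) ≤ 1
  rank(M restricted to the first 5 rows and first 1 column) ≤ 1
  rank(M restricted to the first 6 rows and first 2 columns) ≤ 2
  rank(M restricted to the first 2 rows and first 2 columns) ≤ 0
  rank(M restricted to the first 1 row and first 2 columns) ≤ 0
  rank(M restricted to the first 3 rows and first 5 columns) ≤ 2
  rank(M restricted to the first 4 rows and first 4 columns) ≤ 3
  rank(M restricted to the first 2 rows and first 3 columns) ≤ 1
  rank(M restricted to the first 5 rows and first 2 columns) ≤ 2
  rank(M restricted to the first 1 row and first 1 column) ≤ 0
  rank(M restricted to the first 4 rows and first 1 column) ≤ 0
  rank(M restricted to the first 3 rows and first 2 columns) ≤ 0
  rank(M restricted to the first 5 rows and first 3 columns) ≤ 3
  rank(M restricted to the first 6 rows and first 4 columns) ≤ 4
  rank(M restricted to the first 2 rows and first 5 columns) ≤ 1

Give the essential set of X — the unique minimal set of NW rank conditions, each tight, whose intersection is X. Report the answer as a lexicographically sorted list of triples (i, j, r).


The tightest implied rank at each (i,j), from the 17 conditions:

  R[1]: 0, 0, 1, 1, 1, 1
  R[2]: 0, 0, 1, 1, 1, 2
  R[3]: 0, 0, 1, 2, 2, 3
  R[4]: 0, 1, 2, 3, 3, 4
  R[5]: 1, 2, 3, 4, 4, 5
  R[6]: 1, 2, 3, 4, 5, 6

reading off 1-entries of Δ²R: w = (3, 6, 4, 2, 1, 5).

Rothe diagram D(w) (9 cells), 3 SE-corners (essential conditions):

[(2, 5, 1), (3, 2, 0), (4, 1, 0)]


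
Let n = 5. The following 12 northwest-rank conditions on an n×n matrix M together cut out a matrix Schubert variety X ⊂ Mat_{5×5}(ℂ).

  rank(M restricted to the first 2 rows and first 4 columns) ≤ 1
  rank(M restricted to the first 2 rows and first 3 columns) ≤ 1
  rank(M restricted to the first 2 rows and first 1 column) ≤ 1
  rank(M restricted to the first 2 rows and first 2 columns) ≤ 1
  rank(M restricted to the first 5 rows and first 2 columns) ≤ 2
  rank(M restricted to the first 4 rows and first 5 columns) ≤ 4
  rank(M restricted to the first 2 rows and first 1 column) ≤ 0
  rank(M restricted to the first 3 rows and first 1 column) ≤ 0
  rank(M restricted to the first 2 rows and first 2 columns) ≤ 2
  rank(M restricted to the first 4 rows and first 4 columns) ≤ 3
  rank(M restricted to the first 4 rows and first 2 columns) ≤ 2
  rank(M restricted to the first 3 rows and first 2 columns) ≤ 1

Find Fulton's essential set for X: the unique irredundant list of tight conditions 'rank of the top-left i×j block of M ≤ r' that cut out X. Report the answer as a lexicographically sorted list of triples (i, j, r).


Propagating the 12 rank bounds to every northwest block:

  i=1: 0 1 1 1 1
  i=2: 0 1 1 1 2
  i=3: 0 1 2 2 3
  i=4: 1 2 3 3 4
  i=5: 1 2 3 4 5

second differences of R give the permutation w = (2, 5, 3, 1, 4).

Fulton essential set (2 of the 5 Rothe cells):

[(2, 4, 1), (3, 1, 0)]


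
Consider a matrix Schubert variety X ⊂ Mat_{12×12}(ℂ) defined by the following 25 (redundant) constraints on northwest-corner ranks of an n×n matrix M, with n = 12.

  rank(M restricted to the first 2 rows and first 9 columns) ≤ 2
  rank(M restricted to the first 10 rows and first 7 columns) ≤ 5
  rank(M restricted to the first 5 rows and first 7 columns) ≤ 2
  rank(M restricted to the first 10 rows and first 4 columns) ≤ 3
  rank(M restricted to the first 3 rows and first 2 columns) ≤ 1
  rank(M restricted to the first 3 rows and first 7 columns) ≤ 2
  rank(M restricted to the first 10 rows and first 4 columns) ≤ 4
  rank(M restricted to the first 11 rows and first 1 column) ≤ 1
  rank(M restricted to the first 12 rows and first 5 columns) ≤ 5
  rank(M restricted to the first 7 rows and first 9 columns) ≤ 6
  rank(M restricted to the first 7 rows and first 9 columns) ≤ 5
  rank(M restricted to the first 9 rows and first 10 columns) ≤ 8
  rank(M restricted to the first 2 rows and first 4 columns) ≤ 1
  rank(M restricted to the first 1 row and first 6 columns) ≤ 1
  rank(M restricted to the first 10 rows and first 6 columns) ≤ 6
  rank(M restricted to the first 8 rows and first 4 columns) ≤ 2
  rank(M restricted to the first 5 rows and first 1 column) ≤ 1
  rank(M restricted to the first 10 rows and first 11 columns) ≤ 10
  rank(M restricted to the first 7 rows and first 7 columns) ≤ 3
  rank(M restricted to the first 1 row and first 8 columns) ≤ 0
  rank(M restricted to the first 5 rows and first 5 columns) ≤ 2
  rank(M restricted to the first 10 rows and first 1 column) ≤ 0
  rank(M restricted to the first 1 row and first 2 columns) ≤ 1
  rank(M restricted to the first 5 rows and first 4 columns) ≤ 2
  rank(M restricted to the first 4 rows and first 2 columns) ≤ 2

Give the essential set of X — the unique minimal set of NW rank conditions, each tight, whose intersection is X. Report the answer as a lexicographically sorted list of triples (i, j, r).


The tightest implied rank at each (i,j), from the 25 conditions:

  0 | 0 | 0 | 0 | 0 | 0 | 0 | 0 | 1 | 1 | 1 | 1
  0 | 1 | 1 | 1 | 1 | 1 | 1 | 1 | 2 | 2 | 2 | 2
  0 | 1 | 2 | 2 | 2 | 2 | 2 | 2 | 3 | 3 | 3 | 3
  0 | 1 | 2 | 2 | 2 | 2 | 2 | 3 | 4 | 4 | 4 | 4
  0 | 1 | 2 | 2 | 2 | 2 | 2 | 3 | 4 | 5 | 5 | 5
  0 | 1 | 2 | 2 | 3 | 3 | 3 | 4 | 5 | 6 | 6 | 6
  0 | 1 | 2 | 2 | 3 | 3 | 3 | 4 | 5 | 6 | 7 | 7
  0 | 1 | 2 | 2 | 3 | 4 | 4 | 5 | 6 | 7 | 8 | 8
  0 | 1 | 2 | 3 | 4 | 5 | 5 | 6 | 7 | 8 | 9 | 9
  0 | 1 | 2 | 3 | 4 | 5 | 5 | 6 | 7 | 8 | 9 | 10
  1 | 2 | 3 | 4 | 5 | 6 | 6 | 7 | 8 | 9 | 10 | 11
  1 | 2 | 3 | 4 | 5 | 6 | 7 | 8 | 9 | 10 | 11 | 12

so w = (9, 2, 3, 8, 10, 5, 11, 6, 4, 12, 1, 7).

|D(w)|=31, |Ess(w)|=6:

[(1, 8, 0), (5, 7, 2), (7, 7, 3), (8, 4, 2), (10, 1, 0), (10, 7, 5)]


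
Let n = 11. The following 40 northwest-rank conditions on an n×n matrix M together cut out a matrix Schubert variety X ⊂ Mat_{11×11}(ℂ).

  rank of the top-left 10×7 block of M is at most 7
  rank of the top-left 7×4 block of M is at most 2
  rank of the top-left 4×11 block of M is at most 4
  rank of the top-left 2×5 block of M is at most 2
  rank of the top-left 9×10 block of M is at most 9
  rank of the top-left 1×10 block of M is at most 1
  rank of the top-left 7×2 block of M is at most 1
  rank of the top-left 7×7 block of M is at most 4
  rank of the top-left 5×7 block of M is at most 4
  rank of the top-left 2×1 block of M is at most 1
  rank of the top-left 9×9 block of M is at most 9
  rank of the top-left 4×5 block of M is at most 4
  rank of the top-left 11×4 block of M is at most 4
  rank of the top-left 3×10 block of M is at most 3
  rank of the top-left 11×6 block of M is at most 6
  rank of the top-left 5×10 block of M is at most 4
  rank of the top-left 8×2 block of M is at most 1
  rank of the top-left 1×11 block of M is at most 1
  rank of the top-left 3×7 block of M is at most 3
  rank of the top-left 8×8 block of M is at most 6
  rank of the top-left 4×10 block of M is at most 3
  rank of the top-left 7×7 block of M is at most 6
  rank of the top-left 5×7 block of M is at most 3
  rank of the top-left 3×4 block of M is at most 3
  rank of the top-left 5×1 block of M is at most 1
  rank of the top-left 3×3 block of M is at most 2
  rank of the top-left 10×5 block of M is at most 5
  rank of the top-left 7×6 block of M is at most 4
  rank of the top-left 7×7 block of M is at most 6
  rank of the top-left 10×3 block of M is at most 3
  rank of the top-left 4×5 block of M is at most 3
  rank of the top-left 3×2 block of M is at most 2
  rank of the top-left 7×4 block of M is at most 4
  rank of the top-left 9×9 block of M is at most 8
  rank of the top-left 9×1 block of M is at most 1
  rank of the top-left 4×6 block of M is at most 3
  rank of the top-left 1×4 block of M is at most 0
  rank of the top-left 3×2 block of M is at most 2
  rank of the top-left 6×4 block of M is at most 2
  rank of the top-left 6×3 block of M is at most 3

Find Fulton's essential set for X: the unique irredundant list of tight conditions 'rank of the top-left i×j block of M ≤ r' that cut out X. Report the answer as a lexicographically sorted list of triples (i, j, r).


The tightest implied rank at each (i,j), from the 40 conditions:

  R[1]: 0 0 0 0 1 1 1 1 1 1 1
  R[2]: 1 1 1 1 2 2 2 2 2 2 2
  R[3]: 1 1 2 2 3 3 3 3 3 3 3
  R[4]: 1 1 2 2 3 3 3 3 3 3 4
  R[5]: 1 1 2 2 3 3 3 4 4 4 5
  R[6]: 1 1 2 2 3 4 4 5 5 5 6
  R[7]: 1 1 2 2 3 4 4 5 6 6 7
  R[8]: 1 1 2 3 4 5 5 6 7 7 8
  R[9]: 1 2 3 4 5 6 6 7 8 8 9
  R[10]: 1 2 3 4 5 6 7 8 9 9 10
  R[11]: 1 2 3 4 5 6 7 8 9 10 11

giving w = (5, 1, 3, 11, 8, 6, 9, 4, 2, 7, 10) via Δ²R.

ℓ(w)=22; the 6 essential cells (i,j,r):

[(1, 4, 0), (4, 10, 3), (5, 7, 3), (7, 4, 2), (7, 7, 4), (8, 2, 1)]


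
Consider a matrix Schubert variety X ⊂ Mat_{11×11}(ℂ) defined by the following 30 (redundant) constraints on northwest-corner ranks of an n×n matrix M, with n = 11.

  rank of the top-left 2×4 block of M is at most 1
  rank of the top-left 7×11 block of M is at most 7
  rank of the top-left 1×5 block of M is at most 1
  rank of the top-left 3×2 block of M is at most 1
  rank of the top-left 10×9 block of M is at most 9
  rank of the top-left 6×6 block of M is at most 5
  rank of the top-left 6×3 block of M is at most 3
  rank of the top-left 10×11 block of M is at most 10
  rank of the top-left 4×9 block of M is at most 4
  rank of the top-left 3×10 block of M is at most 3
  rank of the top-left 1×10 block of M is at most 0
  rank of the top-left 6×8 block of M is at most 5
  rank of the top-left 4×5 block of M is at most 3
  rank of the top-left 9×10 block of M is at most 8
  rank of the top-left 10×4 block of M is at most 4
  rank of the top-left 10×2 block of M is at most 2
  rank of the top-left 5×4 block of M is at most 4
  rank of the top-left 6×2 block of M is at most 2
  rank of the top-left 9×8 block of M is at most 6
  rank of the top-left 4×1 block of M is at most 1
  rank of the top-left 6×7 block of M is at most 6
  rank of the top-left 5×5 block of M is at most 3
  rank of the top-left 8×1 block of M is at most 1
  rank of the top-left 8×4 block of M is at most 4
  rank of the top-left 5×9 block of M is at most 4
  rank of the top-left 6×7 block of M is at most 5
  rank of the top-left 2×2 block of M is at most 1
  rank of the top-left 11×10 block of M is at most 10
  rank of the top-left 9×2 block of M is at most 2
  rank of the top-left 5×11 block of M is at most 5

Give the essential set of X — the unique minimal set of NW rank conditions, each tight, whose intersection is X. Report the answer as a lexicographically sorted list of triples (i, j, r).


Rank table r_w(11×11) implied by the 30 constraints:

  row 1: 0  0  0  0  0  0  0  0  0  0  1
  row 2: 1  1  1  1  1  1  1  1  1  1  2
  row 3: 1  1  2  2  2  2  2  2  2  2  3
  row 4: 1  2  3  3  3  3  3  3  3  3  4
  row 5: 1  2  3  3  3  4  4  4  4  4  5
  row 6: 1  2  3  4  4  5  5  5  5  5  6
  row 7: 1  2  3  4  5  6  6  6  6  6  7
  row 8: 1  2  3  4  5  6  6  6  7  7  8
  row 9: 1  2  3  4  5  6  6  6  7  8  9
  row 10: 1  2  3  4  5  6  7  7  8  9  10
  row 11: 1  2  3  4  5  6  7  8  9  10  11

hence w(1..11) = (11, 1, 3, 2, 6, 4, 5, 9, 10, 7, 8).

D(w) has 17 cells with 4 SE-corners; essential set:

[(1, 10, 0), (3, 2, 1), (5, 5, 3), (9, 8, 6)]


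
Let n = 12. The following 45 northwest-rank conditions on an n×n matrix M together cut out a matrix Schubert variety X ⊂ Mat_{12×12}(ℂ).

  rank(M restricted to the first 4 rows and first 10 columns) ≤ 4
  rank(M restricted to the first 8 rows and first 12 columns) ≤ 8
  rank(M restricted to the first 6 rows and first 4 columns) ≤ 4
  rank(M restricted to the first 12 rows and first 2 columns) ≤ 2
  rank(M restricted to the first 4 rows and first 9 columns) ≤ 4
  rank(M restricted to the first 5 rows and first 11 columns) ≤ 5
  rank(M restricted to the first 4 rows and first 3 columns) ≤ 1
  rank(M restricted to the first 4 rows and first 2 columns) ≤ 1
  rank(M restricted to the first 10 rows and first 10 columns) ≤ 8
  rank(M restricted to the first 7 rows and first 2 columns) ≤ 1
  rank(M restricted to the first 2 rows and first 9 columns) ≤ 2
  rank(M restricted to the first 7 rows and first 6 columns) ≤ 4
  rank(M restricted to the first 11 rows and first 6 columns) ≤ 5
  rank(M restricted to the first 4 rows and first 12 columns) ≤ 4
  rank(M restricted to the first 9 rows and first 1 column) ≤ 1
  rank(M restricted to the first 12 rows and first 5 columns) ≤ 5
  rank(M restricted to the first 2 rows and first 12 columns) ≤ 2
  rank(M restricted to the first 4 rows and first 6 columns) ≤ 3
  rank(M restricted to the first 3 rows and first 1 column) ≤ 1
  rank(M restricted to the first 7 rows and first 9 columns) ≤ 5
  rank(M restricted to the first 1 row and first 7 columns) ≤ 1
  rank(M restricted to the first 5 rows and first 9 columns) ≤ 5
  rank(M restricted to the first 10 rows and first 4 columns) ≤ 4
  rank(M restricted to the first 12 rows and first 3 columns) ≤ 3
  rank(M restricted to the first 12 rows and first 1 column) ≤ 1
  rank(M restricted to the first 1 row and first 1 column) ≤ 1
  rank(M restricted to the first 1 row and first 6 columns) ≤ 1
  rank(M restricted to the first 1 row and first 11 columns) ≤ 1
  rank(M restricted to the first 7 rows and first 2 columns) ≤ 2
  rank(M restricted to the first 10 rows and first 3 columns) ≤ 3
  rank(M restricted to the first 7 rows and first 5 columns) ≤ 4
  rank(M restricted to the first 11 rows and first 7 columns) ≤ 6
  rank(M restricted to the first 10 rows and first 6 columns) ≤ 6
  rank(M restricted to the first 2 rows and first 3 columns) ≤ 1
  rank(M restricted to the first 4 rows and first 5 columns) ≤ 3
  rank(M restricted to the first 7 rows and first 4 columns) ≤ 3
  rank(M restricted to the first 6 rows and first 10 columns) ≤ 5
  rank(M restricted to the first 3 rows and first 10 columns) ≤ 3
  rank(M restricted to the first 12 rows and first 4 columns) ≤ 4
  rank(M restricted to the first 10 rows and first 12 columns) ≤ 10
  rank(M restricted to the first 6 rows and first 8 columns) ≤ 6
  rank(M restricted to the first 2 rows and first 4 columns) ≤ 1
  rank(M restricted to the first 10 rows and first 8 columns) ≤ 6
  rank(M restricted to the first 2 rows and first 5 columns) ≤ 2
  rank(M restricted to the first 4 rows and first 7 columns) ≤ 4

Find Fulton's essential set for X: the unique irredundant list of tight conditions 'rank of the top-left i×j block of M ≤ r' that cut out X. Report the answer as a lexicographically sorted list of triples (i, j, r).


Rank table r_w(12×12) implied by the 45 constraints:

  1  1  1  1  1  1  1  1  1  1  1  1
  1  1  1  1  2  2  2  2  2  2  2  2
  1  1  1  2  3  3  3  3  3  3  3  3
  1  1  1  2  3  3  4  4  4  4  4  4
  1  1  2  3  4  4  5  5  5  5  5  5
  1  1  2  3  4  4  5  5  5  5  6  6
  1  1  2  3  4  4  5  5  5  6  7  7
  1  2  3  4  5  5  6  6  6  7  8  8
  1  2  3  4  5  5  6  6  7  8  9  9
  1  2  3  4  5  5  6  6  7  8  9  10
  1  2  3  4  5  5  6  7  8  9  10  11
  1  2  3  4  5  6  7  8  9  10  11  12

hence w(1..12) = (1, 5, 4, 7, 3, 11, 10, 2, 9, 12, 8, 6).

ℓ(w)=23; the 9 essential cells (i,j,r):

[(2, 4, 1), (4, 3, 1), (4, 6, 3), (6, 10, 5), (7, 2, 1), (7, 6, 4), (7, 9, 5), (10, 8, 6), (11, 6, 5)]


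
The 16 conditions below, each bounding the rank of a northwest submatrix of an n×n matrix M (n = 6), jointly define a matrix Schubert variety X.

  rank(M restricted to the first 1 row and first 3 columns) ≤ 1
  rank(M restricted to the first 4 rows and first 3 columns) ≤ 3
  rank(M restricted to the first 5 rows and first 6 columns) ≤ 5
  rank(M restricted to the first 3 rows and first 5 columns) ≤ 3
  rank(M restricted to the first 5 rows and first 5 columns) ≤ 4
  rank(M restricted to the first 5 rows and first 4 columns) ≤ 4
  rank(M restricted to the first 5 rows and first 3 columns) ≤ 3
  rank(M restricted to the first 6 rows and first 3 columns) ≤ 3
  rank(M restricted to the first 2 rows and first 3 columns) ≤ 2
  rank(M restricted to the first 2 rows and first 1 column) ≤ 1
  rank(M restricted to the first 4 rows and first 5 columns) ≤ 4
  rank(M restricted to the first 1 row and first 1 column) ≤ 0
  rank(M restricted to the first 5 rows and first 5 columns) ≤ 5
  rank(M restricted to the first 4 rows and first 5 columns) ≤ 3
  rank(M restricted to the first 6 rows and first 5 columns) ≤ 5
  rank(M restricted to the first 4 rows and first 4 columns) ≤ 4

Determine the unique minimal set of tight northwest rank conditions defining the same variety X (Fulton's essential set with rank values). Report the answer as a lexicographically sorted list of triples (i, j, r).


The tightest implied rank at each (i,j), from the 16 conditions:

  i=1: 0, 1, 1, 1, 1, 1
  i=2: 1, 2, 2, 2, 2, 2
  i=3: 1, 2, 3, 3, 3, 3
  i=4: 1, 2, 3, 3, 3, 4
  i=5: 1, 2, 3, 4, 4, 5
  i=6: 1, 2, 3, 4, 5, 6

second differences of R give the permutation w = (2, 1, 3, 6, 4, 5).

|D(w)|=3, |Ess(w)|=2:

[(1, 1, 0), (4, 5, 3)]


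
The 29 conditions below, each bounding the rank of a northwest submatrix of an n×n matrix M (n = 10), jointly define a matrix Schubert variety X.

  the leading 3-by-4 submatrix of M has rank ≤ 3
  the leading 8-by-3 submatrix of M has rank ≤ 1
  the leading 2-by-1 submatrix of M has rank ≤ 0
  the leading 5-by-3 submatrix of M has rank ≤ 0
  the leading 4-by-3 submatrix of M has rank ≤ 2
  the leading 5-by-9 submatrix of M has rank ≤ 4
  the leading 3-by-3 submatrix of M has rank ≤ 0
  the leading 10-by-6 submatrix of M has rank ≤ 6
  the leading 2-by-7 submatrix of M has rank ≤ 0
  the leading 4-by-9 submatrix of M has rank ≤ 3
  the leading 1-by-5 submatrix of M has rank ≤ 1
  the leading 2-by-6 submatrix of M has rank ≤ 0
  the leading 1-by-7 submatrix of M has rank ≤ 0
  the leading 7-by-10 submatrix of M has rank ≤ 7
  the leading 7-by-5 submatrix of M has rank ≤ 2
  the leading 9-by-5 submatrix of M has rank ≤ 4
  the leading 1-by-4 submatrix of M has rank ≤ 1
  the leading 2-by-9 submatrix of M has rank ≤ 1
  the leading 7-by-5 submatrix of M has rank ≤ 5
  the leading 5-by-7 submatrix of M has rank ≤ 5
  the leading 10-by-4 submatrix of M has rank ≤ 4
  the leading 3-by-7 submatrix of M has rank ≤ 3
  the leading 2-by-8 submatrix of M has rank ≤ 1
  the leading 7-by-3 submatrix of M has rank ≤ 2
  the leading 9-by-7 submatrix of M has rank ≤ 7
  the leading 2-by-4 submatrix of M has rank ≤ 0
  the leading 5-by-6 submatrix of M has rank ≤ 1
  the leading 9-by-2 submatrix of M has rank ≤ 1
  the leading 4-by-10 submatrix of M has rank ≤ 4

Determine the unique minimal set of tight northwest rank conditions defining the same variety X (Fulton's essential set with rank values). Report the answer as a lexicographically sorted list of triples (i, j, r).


Computing R[i][j] = min implied NW-rank bound (n=10, 29 conditions):

  row 1: 0 | 0 | 0 | 0 | 0 | 0 | 0 | 1 | 1 | 1
  row 2: 0 | 0 | 0 | 0 | 0 | 0 | 0 | 1 | 1 | 2
  row 3: 0 | 0 | 0 | 1 | 1 | 1 | 1 | 2 | 2 | 3
  row 4: 0 | 0 | 0 | 1 | 1 | 1 | 2 | 3 | 3 | 4
  row 5: 0 | 0 | 0 | 1 | 1 | 1 | 2 | 3 | 4 | 5
  row 6: 1 | 1 | 1 | 2 | 2 | 2 | 3 | 4 | 5 | 6
  row 7: 1 | 1 | 1 | 2 | 2 | 3 | 4 | 5 | 6 | 7
  row 8: 1 | 1 | 1 | 2 | 3 | 4 | 5 | 6 | 7 | 8
  row 9: 1 | 1 | 2 | 3 | 4 | 5 | 6 | 7 | 8 | 9
  row 10: 1 | 2 | 3 | 4 | 5 | 6 | 7 | 8 | 9 | 10

so w = (8, 10, 4, 7, 9, 1, 6, 5, 3, 2).

Fulton essential set (7 of the 34 Rothe cells):

[(2, 7, 0), (2, 9, 1), (5, 3, 0), (5, 6, 1), (7, 5, 2), (8, 3, 1), (9, 2, 1)]
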